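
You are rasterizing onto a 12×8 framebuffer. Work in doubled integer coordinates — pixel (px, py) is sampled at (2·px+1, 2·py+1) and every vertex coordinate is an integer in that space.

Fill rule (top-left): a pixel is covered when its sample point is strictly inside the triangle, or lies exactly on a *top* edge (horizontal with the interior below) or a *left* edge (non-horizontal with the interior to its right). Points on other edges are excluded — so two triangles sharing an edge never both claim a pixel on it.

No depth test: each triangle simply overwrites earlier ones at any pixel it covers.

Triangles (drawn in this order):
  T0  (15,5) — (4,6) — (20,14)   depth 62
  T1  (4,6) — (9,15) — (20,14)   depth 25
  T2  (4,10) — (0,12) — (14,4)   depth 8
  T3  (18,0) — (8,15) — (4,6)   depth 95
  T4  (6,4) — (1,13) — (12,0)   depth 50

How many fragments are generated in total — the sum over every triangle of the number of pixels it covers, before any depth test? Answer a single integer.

T0:
  2·area = 104  (B↔C swapped to make it positive)
  edge (15, 5)→(20, 14): d=(5,9) right/bottom  bias=-1
  edge (20, 14)→(4, 6): d=(-16,-8) top-left  bias=+0
  edge (4, 6)→(15, 5): d=(11,-1) top-left  bias=+0
    (7,2)@(15, 5): e=[0,104,0] → ·  [on edge]
    (3,3)@(7, 7): e=[82,8,14] → #
    (4,3)@(9, 7): e=[64,24,16] → #
    (5,3)@(11, 7): e=[46,40,18] → #
    (6,3)@(13, 7): e=[28,56,20] → #
    (7,3)@(15, 7): e=[10,72,22] → #
    (8,3)@(17, 7): e=[-8,88,24] → ·
    (3,4)@(7, 9): e=[92,-24,36] → ·
    (4,4)@(9, 9): e=[74,-8,38] → ·
    (5,4)@(11, 9): e=[56,8,40] → #
    (8,4)@(17, 9): e=[2,56,46] → #
    (9,4)@(19, 9): e=[-16,72,48] → ·
  covered (12 px):
    · · · · · · · · · · · ·
    · · · · · · · · · · · ·
    · · · · · · · · · · · ·
    · · · # # # # # · · · ·
    · · · · · # # # # · · ·
    · · · · · · · # # · · ·
    · · · · · · · · · # · ·
    · · · · · · · · · · · ·
T1:
  2·area = 104  (B↔C swapped to make it positive)
  edge (4, 6)→(20, 14): d=(16,8) right/bottom  bias=-1
  edge (20, 14)→(9, 15): d=(-11,1) right/bottom  bias=-1
  edge (9, 15)→(4, 6): d=(-5,-9) top-left  bias=+0
    (2,3)@(5, 7): e=[8,92,4] → #
    (3,3)@(7, 7): e=[-8,90,22] → ·
    (2,4)@(5, 9): e=[40,70,-6] → ·
    (3,4)@(7, 9): e=[24,68,12] → #
    (4,4)@(9, 9): e=[8,66,30] → #
    (5,4)@(11, 9): e=[-8,64,48] → ·
    (3,5)@(7, 11): e=[56,46,2] → #
    (5,5)@(11, 11): e=[24,42,38] → #
    (6,5)@(13, 11): e=[8,40,56] → #
    (7,5)@(15, 11): e=[-8,38,74] → ·
    (3,6)@(7, 13): e=[88,24,-8] → ·
    (4,6)@(9, 13): e=[72,22,10] → #
    (4,7)@(9, 15): e=[104,0,0] → ·  [on edge]
  covered (12 px):
    · · · · · · · · · · · ·
    · · · · · · · · · · · ·
    · · · · · · · · · · · ·
    · · # · · · · · · · · ·
    · · · # # · · · · · · ·
    · · · # # # # · · · · ·
    · · · · # # # # # · · ·
    · · · · · · · · · · · ·
T2:
  2·area = 4
  edge (4, 10)→(0, 12): d=(-4,2) right/bottom  bias=-1
  edge (0, 12)→(14, 4): d=(14,-8) top-left  bias=+0
  edge (14, 4)→(4, 10): d=(-10,6) right/bottom  bias=-1
    (9,0)@(19, 1): e=[6,-2,0] → ·  [on edge]
    (4,3)@(9, 7): e=[2,2,0] → ·  [on edge]
  covered (0 px):
    · · · · · · · · · · · ·
    · · · · · · · · · · · ·
    · · · · · · · · · · · ·
    · · · · · · · · · · · ·
    · · · · · · · · · · · ·
    · · · · · · · · · · · ·
    · · · · · · · · · · · ·
    · · · · · · · · · · · ·
T3:
  2·area = 150
  edge (18, 0)→(8, 15): d=(-10,15) right/bottom  bias=-1
  edge (8, 15)→(4, 6): d=(-4,-9) top-left  bias=+0
  edge (4, 6)→(18, 0): d=(14,-6) top-left  bias=+0
    (8,0)@(17, 1): e=[5,137,8] → #
    (9,0)@(19, 1): e=[-25,155,20] → ·
    (5,1)@(11, 3): e=[75,75,0] → #  [on edge]
    (6,1)@(13, 3): e=[45,93,12] → #
    (7,1)@(15, 3): e=[15,111,24] → #
    (8,1)@(17, 3): e=[-15,129,36] → ·
    (3,2)@(7, 5): e=[115,31,4] → #
    (4,2)@(9, 5): e=[85,49,16] → #
    (7,2)@(15, 5): e=[-5,103,52] → ·
    (2,3)@(5, 7): e=[125,5,20] → #
    (7,3)@(15, 7): e=[-25,95,80] → ·
    (2,4)@(5, 9): e=[105,-3,48] → ·
  covered (19 px):
    · · · · · · · · # · · ·
    · · · · · # # # · · · ·
    · · · # # # # · · · · ·
    · · # # # # # · · · · ·
    · · · # # # · · · · · ·
    · · · # # · · · · · · ·
    · · · · # · · · · · · ·
    · · · · · · · · · · · ·
T4:
  2·area = 34  (B↔C swapped to make it positive)
  edge (6, 4)→(12, 0): d=(6,-4) top-left  bias=+0
  edge (12, 0)→(1, 13): d=(-11,13) right/bottom  bias=-1
  edge (1, 13)→(6, 4): d=(5,-9) top-left  bias=+0
    (5,0)@(11, 1): e=[2,2,30] → #
    (6,0)@(13, 1): e=[10,-24,48] → ·
    (4,1)@(9, 3): e=[6,6,22] → #
    (5,1)@(11, 3): e=[14,-20,40] → ·
    (3,2)@(7, 5): e=[10,10,14] → #
    (4,2)@(9, 5): e=[18,-16,32] → ·
    (2,3)@(5, 7): e=[14,14,6] → #
    (3,3)@(7, 7): e=[22,-12,24] → ·
    (2,4)@(5, 9): e=[26,-8,16] → ·
    (0,6)@(1, 13): e=[34,0,0] → ·  [on edge]
  covered (4 px):
    · · · · · # · · · · · ·
    · · · · # · · · · · · ·
    · · · # · · · · · · · ·
    · · # · · · · · · · · ·
    · · · · · · · · · · · ·
    · · · · · · · · · · · ·
    · · · · · · · · · · · ·
    · · · · · · · · · · · ·

Answer: 47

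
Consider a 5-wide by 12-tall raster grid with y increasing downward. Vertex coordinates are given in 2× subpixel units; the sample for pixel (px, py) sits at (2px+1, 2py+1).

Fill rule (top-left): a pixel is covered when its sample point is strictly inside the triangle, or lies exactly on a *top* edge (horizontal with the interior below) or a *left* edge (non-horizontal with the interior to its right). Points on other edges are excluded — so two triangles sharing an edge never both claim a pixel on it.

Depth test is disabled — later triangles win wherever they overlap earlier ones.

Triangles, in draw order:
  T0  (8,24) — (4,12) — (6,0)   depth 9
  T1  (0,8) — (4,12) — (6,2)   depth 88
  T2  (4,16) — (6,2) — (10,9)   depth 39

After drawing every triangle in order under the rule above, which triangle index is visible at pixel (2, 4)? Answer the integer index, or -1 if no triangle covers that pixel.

T0:
  2·area = 72
  edge (8, 24)→(4, 12): d=(-4,-12) top-left  bias=+0
  edge (4, 12)→(6, 0): d=(2,-12) top-left  bias=+0
  edge (6, 0)→(8, 24): d=(2,24) right/bottom  bias=-1
    (0,1)@(1, 3): e=[0,-54,126] → ·  [on edge]
    (2,3)@(5, 7): e=[32,2,38] → █
    (3,3)@(7, 7): e=[56,26,-10] → ·
    (1,4)@(3, 9): e=[0,-18,90] → ·  [on edge]
    (2,4)@(5, 9): e=[24,6,42] → █
    (3,4)@(7, 9): e=[48,30,-6] → ·
    (2,5)@(5, 11): e=[16,10,46] → █
    (3,5)@(7, 11): e=[40,34,-2] → ·
    (2,6)@(5, 13): e=[8,14,50] → █
    (3,6)@(7, 13): e=[32,38,2] → █
    (4,6)@(9, 13): e=[56,62,-46] → ·
    (2,7)@(5, 15): e=[0,18,54] → █  [on edge]
    (3,10)@(7, 21): e=[0,54,18] → █  [on edge]
  covered (10 px):
    · · · · ·
    · · · · ·
    · · · · ·
    · · █ · ·
    · · █ · ·
    · · █ · ·
    · · █ █ ·
    · · █ █ ·
    · · · █ ·
    · · · █ ·
    · · · █ ·
    · · · · ·
T1:
  2·area = 48  (B↔C swapped to make it positive)
  edge (0, 8)→(6, 2): d=(6,-6) top-left  bias=+0
  edge (6, 2)→(4, 12): d=(-2,10) right/bottom  bias=-1
  edge (4, 12)→(0, 8): d=(-4,-4) top-left  bias=+0
    (3,0)@(7, 1): e=[0,-8,56] → ·  [on edge]
    (2,1)@(5, 3): e=[0,8,40] → █  [on edge]
    (3,1)@(7, 3): e=[12,-12,48] → ·
    (1,2)@(3, 5): e=[0,24,24] → █  [on edge]
    (3,2)@(7, 5): e=[24,-16,40] → ·
    (0,3)@(1, 7): e=[0,40,8] → █  [on edge]
    (2,3)@(5, 7): e=[24,0,24] → ·  [on edge]
    (0,4)@(1, 9): e=[12,36,0] → █  [on edge]
    (2,4)@(5, 9): e=[36,-4,16] → ·
    (0,5)@(1, 11): e=[24,32,-8] → ·
    (1,5)@(3, 11): e=[36,12,0] → █  [on edge]
    (2,5)@(5, 11): e=[48,-8,8] → ·
    (2,6)@(5, 13): e=[60,-12,0] → ·  [on edge]
    (3,7)@(7, 15): e=[84,-36,0] → ·  [on edge]
    (1,8)@(3, 17): e=[72,0,-24] → ·  [on edge]
    (4,8)@(9, 17): e=[108,-60,0] → ·  [on edge]
  covered (8 px):
    · · · · ·
    · · █ · ·
    · █ █ · ·
    █ █ · · ·
    █ █ · · ·
    · █ · · ·
    · · · · ·
    · · · · ·
    · · · · ·
    · · · · ·
    · · · · ·
    · · · · ·
T2:
  2·area = 70
  edge (4, 16)→(6, 2): d=(2,-14) top-left  bias=+0
  edge (6, 2)→(10, 9): d=(4,7) right/bottom  bias=-1
  edge (10, 9)→(4, 16): d=(-6,7) right/bottom  bias=-1
    (3,2)@(7, 5): e=[20,5,45] → █
    (4,2)@(9, 5): e=[48,-9,31] → ·
    (3,3)@(7, 7): e=[24,13,33] → █
    (4,3)@(9, 7): e=[52,-1,19] → ·
    (2,4)@(5, 9): e=[0,35,35] → █  [on edge]
    (4,4)@(9, 9): e=[56,7,7] → █
    (2,5)@(5, 11): e=[4,43,23] → █
    (4,5)@(9, 11): e=[60,15,-5] → ·
    (2,6)@(5, 13): e=[8,51,11] → █
    (3,6)@(7, 13): e=[36,37,-3] → ·
    (2,7)@(5, 15): e=[12,59,-1] → ·
    (1,11)@(3, 23): e=[0,105,-35] → ·  [on edge]
  covered (8 px):
    · · · · ·
    · · · · ·
    · · · █ ·
    · · · █ ·
    · · █ █ █
    · · █ █ ·
    · · █ · ·
    · · · · ·
    · · · · ·
    · · · · ·
    · · · · ·
    · · · · ·

Z-buffer (winner per pixel, '.' = empty):
  . . . . .
  . . 1 . .
  . 1 1 2 .
  1 1 0 2 .
  1 1 2 2 2
  . 1 2 2 .
  . . 2 0 .
  . . 0 0 .
  . . . 0 .
  . . . 0 .
  . . . 0 .
  . . . . .

Answer: 2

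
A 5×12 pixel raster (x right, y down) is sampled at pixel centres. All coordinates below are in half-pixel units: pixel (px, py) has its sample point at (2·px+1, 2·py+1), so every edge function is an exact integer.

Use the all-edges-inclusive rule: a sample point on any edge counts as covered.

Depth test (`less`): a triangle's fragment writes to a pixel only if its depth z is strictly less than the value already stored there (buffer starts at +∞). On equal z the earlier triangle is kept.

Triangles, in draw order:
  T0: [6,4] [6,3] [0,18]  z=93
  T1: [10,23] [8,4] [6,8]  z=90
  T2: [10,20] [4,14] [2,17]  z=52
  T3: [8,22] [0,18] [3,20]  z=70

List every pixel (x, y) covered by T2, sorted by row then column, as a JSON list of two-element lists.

T0:
  2·area = 6  (B↔C swapped to make it positive)
  edge (6, 4)→(0, 18): d=(-6,14) inclusive
  edge (0, 18)→(6, 3): d=(6,-15) inclusive
  edge (6, 3)→(6, 4): d=(0,1) inclusive
    (1,5)@(3, 11): e=[0,3,3] → █  [on edge]
    (2,5)@(5, 11): e=[-28,33,1] → ·
    (1,6)@(3, 13): e=[-12,15,3] → ·
  covered (1 px):
    · · · · ·
    · · · · ·
    · · · · ·
    · · · · ·
    · · · · ·
    · █ · · ·
    · · · · ·
    · · · · ·
    · · · · ·
    · · · · ·
    · · · · ·
    · · · · ·
T1:
  2·area = 46  (B↔C swapped to make it positive)
  edge (10, 23)→(6, 8): d=(-4,-15) inclusive
  edge (6, 8)→(8, 4): d=(2,-4) inclusive
  edge (8, 4)→(10, 23): d=(2,19) inclusive
    (3,3)@(7, 7): e=[19,2,25] → █
    (4,3)@(9, 7): e=[49,10,-13] → ·
    (3,4)@(7, 9): e=[11,6,29] → █
    (4,4)@(9, 9): e=[41,14,-9] → ·
    (3,5)@(7, 11): e=[3,10,33] → █
    (4,5)@(9, 11): e=[33,18,-5] → ·
    (3,6)@(7, 13): e=[-5,14,37] → ·
    (4,7)@(9, 15): e=[17,26,3] → █
    (4,8)@(9, 17): e=[9,30,7] → █
    (4,9)@(9, 19): e=[1,34,11] → █
    (4,10)@(9, 21): e=[-7,38,15] → ·
  covered (6 px):
    · · · · ·
    · · · · ·
    · · · · ·
    · · · █ ·
    · · · █ ·
    · · · █ ·
    · · · · ·
    · · · · █
    · · · · █
    · · · · █
    · · · · ·
    · · · · ·
T2:
  2·area = 30  (B↔C swapped to make it positive)
  edge (10, 20)→(2, 17): d=(-8,-3) inclusive
  edge (2, 17)→(4, 14): d=(2,-3) inclusive
  edge (4, 14)→(10, 20): d=(6,6) inclusive
    (0,5)@(1, 11): e=[45,-15,0] → ·  [on edge]
    (1,6)@(3, 13): e=[35,-5,0] → ·  [on edge]
    (2,7)@(5, 15): e=[25,5,0] → █  [on edge]
    (3,7)@(7, 15): e=[31,11,-12] → ·
    (1,8)@(3, 17): e=[3,3,24] → █
    (3,8)@(7, 17): e=[15,15,0] → █  [on edge]
    (4,8)@(9, 17): e=[21,21,-12] → ·
    (1,9)@(3, 19): e=[-13,7,36] → ·
    (2,9)@(5, 19): e=[-7,13,24] → ·
    (3,9)@(7, 19): e=[-1,19,12] → ·
    (4,9)@(9, 19): e=[5,25,0] → █  [on edge]
    (4,10)@(9, 21): e=[-11,29,12] → ·
  covered (5 px):
    · · · · ·
    · · · · ·
    · · · · ·
    · · · · ·
    · · · · ·
    · · · · ·
    · · · · ·
    · · █ · ·
    · █ █ █ ·
    · · · · █
    · · · · ·
    · · · · ·
T3:
  2·area = 4  (B↔C swapped to make it positive)
  edge (8, 22)→(3, 20): d=(-5,-2) inclusive
  edge (3, 20)→(0, 18): d=(-3,-2) inclusive
  edge (0, 18)→(8, 22): d=(8,4) inclusive
  covered (0 px):
    · · · · ·
    · · · · ·
    · · · · ·
    · · · · ·
    · · · · ·
    · · · · ·
    · · · · ·
    · · · · ·
    · · · · ·
    · · · · ·
    · · · · ·
    · · · · ·

Result: [[2,7],[1,8],[2,8],[3,8],[4,9]]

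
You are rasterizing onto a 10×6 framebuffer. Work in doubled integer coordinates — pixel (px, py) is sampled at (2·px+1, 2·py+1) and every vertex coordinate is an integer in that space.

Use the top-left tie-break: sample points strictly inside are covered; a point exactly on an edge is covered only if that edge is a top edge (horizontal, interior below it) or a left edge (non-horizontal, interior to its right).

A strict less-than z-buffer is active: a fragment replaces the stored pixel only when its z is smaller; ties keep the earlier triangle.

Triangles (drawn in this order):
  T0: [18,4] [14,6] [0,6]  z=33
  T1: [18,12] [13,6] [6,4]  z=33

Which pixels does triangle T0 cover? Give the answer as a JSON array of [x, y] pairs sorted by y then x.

T0:
  2·area = 28
  edge (18, 4)→(14, 6): d=(-4,2) right/bottom  bias=-1
  edge (14, 6)→(0, 6): d=(-14,0) right/bottom  bias=-1
  edge (0, 6)→(18, 4): d=(18,-2) top-left  bias=+0
    (4,2)@(9, 5): e=[14,14,0] → X  [on edge]
    (5,2)@(11, 5): e=[10,14,4] → X
    (6,2)@(13, 5): e=[6,14,8] → X
    (7,2)@(15, 5): e=[2,14,12] → X
    (8,2)@(17, 5): e=[-2,14,16] → .
    (4,3)@(9, 7): e=[6,-14,36] → .
    (5,3)@(11, 7): e=[2,-14,40] → .
    (6,3)@(13, 7): e=[-2,-14,44] → .
    (7,3)@(15, 7): e=[-6,-14,48] → .
  covered (4 px):
    . . . . . . . . . .
    . . . . . . . . . .
    . . . . X X X X . .
    . . . . . . . . . .
    . . . . . . . . . .
    . . . . . . . . . .
T1:
  2·area = 32  (B↔C swapped to make it positive)
  edge (18, 12)→(6, 4): d=(-12,-8) top-left  bias=+0
  edge (6, 4)→(13, 6): d=(7,2) right/bottom  bias=-1
  edge (13, 6)→(18, 12): d=(5,6) right/bottom  bias=-1
    (4,2)@(9, 5): e=[12,1,19] → X
    (5,2)@(11, 5): e=[28,-3,7] → .
    (4,3)@(9, 7): e=[-12,15,29] → .
    (5,3)@(11, 7): e=[4,11,17] → X
    (6,3)@(13, 7): e=[20,7,5] → X
    (7,3)@(15, 7): e=[36,3,-7] → .
    (5,4)@(11, 9): e=[-20,25,27] → .
    (6,4)@(13, 9): e=[-4,21,15] → .
    (7,4)@(15, 9): e=[12,17,3] → X
    (8,4)@(17, 9): e=[28,13,-9] → .
    (7,5)@(15, 11): e=[-12,31,13] → .
    (8,5)@(17, 11): e=[4,27,1] → X
  covered (5 px):
    . . . . . . . . . .
    . . . . . . . . . .
    . . . . X . . . . .
    . . . . . X X . . .
    . . . . . . . X . .
    . . . . . . . . X .

Result: [[4,2],[5,2],[6,2],[7,2]]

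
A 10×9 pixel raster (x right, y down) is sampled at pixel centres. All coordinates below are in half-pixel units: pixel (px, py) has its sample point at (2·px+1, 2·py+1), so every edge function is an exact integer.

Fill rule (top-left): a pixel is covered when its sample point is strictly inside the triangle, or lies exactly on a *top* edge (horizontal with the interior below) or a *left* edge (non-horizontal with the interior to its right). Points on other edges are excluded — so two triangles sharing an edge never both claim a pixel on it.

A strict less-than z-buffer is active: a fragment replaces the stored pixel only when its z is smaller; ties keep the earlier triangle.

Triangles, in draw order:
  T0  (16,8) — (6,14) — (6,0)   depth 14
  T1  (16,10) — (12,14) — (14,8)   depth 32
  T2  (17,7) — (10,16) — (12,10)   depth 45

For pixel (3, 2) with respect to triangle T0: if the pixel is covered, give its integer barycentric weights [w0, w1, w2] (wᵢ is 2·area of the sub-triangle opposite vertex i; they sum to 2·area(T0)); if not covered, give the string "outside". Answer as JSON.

T0:
  2·area = 140
  edge (16, 8)→(6, 14): d=(-10,6) right/bottom  bias=-1
  edge (6, 14)→(6, 0): d=(0,-14) top-left  bias=+0
  edge (6, 0)→(16, 8): d=(10,8) right/bottom  bias=-1
    (3,0)@(7, 1): e=[124,14,2] → X
    (4,0)@(9, 1): e=[112,42,-14] → .
    (3,1)@(7, 3): e=[104,14,22] → X
    (4,1)@(9, 3): e=[92,42,6] → X
    (5,1)@(11, 3): e=[80,70,-10] → .
    (3,2)@(7, 5): e=[84,14,42] → X
    (5,2)@(11, 5): e=[60,70,10] → X
    (6,2)@(13, 5): e=[48,98,-6] → .
    (3,3)@(7, 7): e=[64,14,62] → X
    (6,3)@(13, 7): e=[28,98,14] → X
    (7,3)@(15, 7): e=[16,126,-2] → .
    (3,4)@(7, 9): e=[44,14,82] → X
    (5,5)@(11, 11): e=[0,70,70] → .  [on edge]
    (0,8)@(1, 17): e=[0,-70,210] → .  [on edge]
  covered (17 px):
    . . . X . . . . . .
    . . . X X . . . . .
    . . . X X X . . . .
    . . . X X X X . . .
    . . . X X X X . . .
    . . . X X . . . . .
    . . . X . . . . . .
    . . . . . . . . . .
    . . . . . . . . . .
T1:
  2·area = 16
  edge (16, 10)→(12, 14): d=(-4,4) right/bottom  bias=-1
  edge (12, 14)→(14, 8): d=(2,-6) top-left  bias=+0
  edge (14, 8)→(16, 10): d=(2,2) right/bottom  bias=-1
    (3,0)@(7, 1): e=[72,-56,0] → .  [on edge]
    (4,1)@(9, 3): e=[56,-40,0] → .  [on edge]
    (5,2)@(11, 5): e=[40,-24,0] → .  [on edge]
    (7,2)@(15, 5): e=[24,0,-8] → .  [on edge]
    (6,3)@(13, 7): e=[24,-8,0] → .  [on edge]
    (9,3)@(19, 7): e=[0,28,-12] → .  [on edge]
    (7,4)@(15, 9): e=[8,8,0] → .  [on edge]
    (8,4)@(17, 9): e=[0,20,-4] → .  [on edge]
    (6,5)@(13, 11): e=[8,0,8] → X  [on edge]
    (7,5)@(15, 11): e=[0,12,4] → .  [on edge]
    (8,5)@(17, 11): e=[-8,24,0] → .  [on edge]
    (6,6)@(13, 13): e=[0,4,12] → .  [on edge]
    (9,6)@(19, 13): e=[-24,40,0] → .  [on edge]
    (5,7)@(11, 15): e=[0,-4,20] → .  [on edge]
    (4,8)@(9, 17): e=[0,-12,28] → .  [on edge]
    (5,8)@(11, 17): e=[-8,0,24] → .  [on edge]
  covered (1 px):
    . . . . . . . . . .
    . . . . . . . . . .
    . . . . . . . . . .
    . . . . . . . . . .
    . . . . . . . . . .
    . . . . . . X . . .
    . . . . . . . . . .
    . . . . . . . . . .
    . . . . . . . . . .
T2:
  2·area = 24
  edge (17, 7)→(10, 16): d=(-7,9) right/bottom  bias=-1
  edge (10, 16)→(12, 10): d=(2,-6) top-left  bias=+0
  edge (12, 10)→(17, 7): d=(5,-3) top-left  bias=+0
    (7,0)@(15, 1): e=[60,0,-36] → .  [on edge]
    (6,3)@(13, 7): e=[36,0,-12] → .  [on edge]
    (8,3)@(17, 7): e=[0,24,0] → .  [on edge]
    (7,4)@(15, 9): e=[4,16,4] → X
    (8,4)@(17, 9): e=[-14,28,10] → .
    (6,5)@(13, 11): e=[8,8,8] → X
    (7,5)@(15, 11): e=[-10,20,14] → .
    (3,6)@(7, 13): e=[48,-24,0] → .  [on edge]
    (5,6)@(11, 13): e=[12,0,12] → X  [on edge]
    (6,6)@(13, 13): e=[-6,12,18] → .
    (5,7)@(11, 15): e=[-2,4,22] → .
  covered (3 px):
    . . . . . . . . . .
    . . . . . . . . . .
    . . . . . . . . . .
    . . . . . . . . . .
    . . . . . . . X . .
    . . . . . . X . . .
    . . . . . X . . . .
    . . . . . . . . . .
    . . . . . . . . . .

Answer: [14,42,84]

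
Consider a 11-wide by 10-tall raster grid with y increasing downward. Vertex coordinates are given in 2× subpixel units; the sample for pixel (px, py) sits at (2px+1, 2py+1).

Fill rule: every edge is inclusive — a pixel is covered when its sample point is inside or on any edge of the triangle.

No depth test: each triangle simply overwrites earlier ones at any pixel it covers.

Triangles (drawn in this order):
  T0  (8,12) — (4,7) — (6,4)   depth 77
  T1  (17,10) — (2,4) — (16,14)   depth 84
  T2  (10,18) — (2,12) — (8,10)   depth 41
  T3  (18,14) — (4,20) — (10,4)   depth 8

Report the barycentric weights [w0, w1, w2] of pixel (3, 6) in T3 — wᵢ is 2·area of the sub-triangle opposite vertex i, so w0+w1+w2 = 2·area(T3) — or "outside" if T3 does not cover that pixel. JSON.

T0:
  2·area = 22
  edge (8, 12)→(4, 7): d=(-4,-5) inclusive
  edge (4, 7)→(6, 4): d=(2,-3) inclusive
  edge (6, 4)→(8, 12): d=(2,8) inclusive
    (2,3)@(5, 7): e=[5,3,14] → #
    (3,3)@(7, 7): e=[15,9,-2] → ·
    (2,4)@(5, 9): e=[-3,7,18] → ·
    (3,4)@(7, 9): e=[7,13,2] → #
    (4,4)@(9, 9): e=[17,19,-14] → ·
    (3,5)@(7, 11): e=[-1,17,6] → ·
  covered (2 px):
    · · · · · · · · · · ·
    · · · · · · · · · · ·
    · · · · · · · · · · ·
    · · # · · · · · · · ·
    · · · # · · · · · · ·
    · · · · · · · · · · ·
    · · · · · · · · · · ·
    · · · · · · · · · · ·
    · · · · · · · · · · ·
    · · · · · · · · · · ·
T1:
  2·area = 66  (B↔C swapped to make it positive)
  edge (17, 10)→(16, 14): d=(-1,4) inclusive
  edge (16, 14)→(2, 4): d=(-14,-10) inclusive
  edge (2, 4)→(17, 10): d=(15,6) inclusive
    (3,3)@(7, 7): e=[43,8,15] → #
    (4,3)@(9, 7): e=[35,28,3] → #
    (5,3)@(11, 7): e=[27,48,-9] → ·
    (3,4)@(7, 9): e=[41,-20,45] → ·
    (4,4)@(9, 9): e=[33,0,33] → #  [on edge]
    (5,4)@(11, 9): e=[25,20,21] → #
    (6,4)@(13, 9): e=[17,40,9] → #
    (7,4)@(15, 9): e=[9,60,-3] → ·
    (4,5)@(9, 11): e=[31,-28,63] → ·
    (5,5)@(11, 11): e=[23,-8,51] → ·
    (6,5)@(13, 11): e=[15,12,39] → #
    (7,5)@(15, 11): e=[7,32,27] → #
  covered (8 px):
    · · · · · · · · · · ·
    · · · · · · · · · · ·
    · · · · · · · · · · ·
    · · · # # · · · · · ·
    · · · · # # # · · · ·
    · · · · · · # # · · ·
    · · · · · · · # · · ·
    · · · · · · · · · · ·
    · · · · · · · · · · ·
    · · · · · · · · · · ·
T2:
  2·area = 52
  edge (10, 18)→(2, 12): d=(-8,-6) inclusive
  edge (2, 12)→(8, 10): d=(6,-2) inclusive
  edge (8, 10)→(10, 18): d=(2,8) inclusive
    (8,3)@(17, 7): e=[130,0,-78] → ·  [on edge]
    (5,4)@(11, 9): e=[78,0,-26] → ·  [on edge]
    (2,5)@(5, 11): e=[26,0,26] → #  [on edge]
    (3,5)@(7, 11): e=[38,4,10] → #
    (4,5)@(9, 11): e=[50,8,-6] → ·
    (2,6)@(5, 13): e=[10,12,30] → #
    (4,6)@(9, 13): e=[34,20,-2] → ·
    (2,7)@(5, 15): e=[-6,24,34] → ·
    (3,7)@(7, 15): e=[6,28,18] → #
    (4,7)@(9, 15): e=[18,32,2] → #
    (5,7)@(11, 15): e=[30,36,-14] → ·
    (3,8)@(7, 17): e=[-10,40,22] → ·
  covered (7 px):
    · · · · · · · · · · ·
    · · · · · · · · · · ·
    · · · · · · · · · · ·
    · · · · · · · · · · ·
    · · · · · · · · · · ·
    · · # # · · · · · · ·
    · · # # · · · · · · ·
    · · · # # · · · · · ·
    · · · · # · · · · · ·
    · · · · · · · · · · ·
T3:
  2·area = 188
  edge (18, 14)→(4, 20): d=(-14,6) inclusive
  edge (4, 20)→(10, 4): d=(6,-16) inclusive
  edge (10, 4)→(18, 14): d=(8,10) inclusive
    (4,3)@(9, 7): e=[152,2,34] → #
    (5,3)@(11, 7): e=[140,34,14] → #
    (6,3)@(13, 7): e=[128,66,-6] → ·
    (4,4)@(9, 9): e=[124,14,50] → #
    (6,4)@(13, 9): e=[100,78,10] → #
    (7,4)@(15, 9): e=[88,110,-10] → ·
    (4,5)@(9, 11): e=[96,26,66] → #
    (7,5)@(15, 11): e=[60,122,6] → #
    (8,5)@(17, 11): e=[48,154,-14] → ·
    (3,6)@(7, 13): e=[80,6,102] → #
    (8,6)@(17, 13): e=[20,166,2] → #
    (9,6)@(19, 13): e=[8,198,-18] → ·
    (5,8)@(11, 17): e=[0,94,94] → #  [on edge]
  covered (24 px):
    · · · · · · · · · · ·
    · · · · · · · · · · ·
    · · · · · · · · · · ·
    · · · · # # · · · · ·
    · · · · # # # · · · ·
    · · · · # # # # · · ·
    · · · # # # # # # · ·
    · · · # # # # # · · ·
    · · · # # # · · · · ·
    · · # · · · · · · · ·

Final: [6,102,80]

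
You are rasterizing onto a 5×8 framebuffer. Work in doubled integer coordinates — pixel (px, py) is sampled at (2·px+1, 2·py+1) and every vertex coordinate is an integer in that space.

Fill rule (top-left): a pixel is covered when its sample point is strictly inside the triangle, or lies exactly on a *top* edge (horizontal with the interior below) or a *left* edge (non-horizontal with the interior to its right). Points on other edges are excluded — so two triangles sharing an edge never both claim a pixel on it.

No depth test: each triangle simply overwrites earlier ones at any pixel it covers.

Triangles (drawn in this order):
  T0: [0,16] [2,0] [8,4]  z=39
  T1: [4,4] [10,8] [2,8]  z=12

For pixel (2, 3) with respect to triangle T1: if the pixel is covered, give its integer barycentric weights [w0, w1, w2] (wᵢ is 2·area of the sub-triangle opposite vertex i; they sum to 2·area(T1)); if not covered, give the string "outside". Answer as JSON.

T0:
  2·area = 104
  edge (0, 16)→(2, 0): d=(2,-16) top-left  bias=+0
  edge (2, 0)→(8, 4): d=(6,4) right/bottom  bias=-1
  edge (8, 4)→(0, 16): d=(-8,12) right/bottom  bias=-1
    (1,0)@(3, 1): e=[18,2,84] → █
    (2,0)@(5, 1): e=[50,-6,60] → ·
    (1,1)@(3, 3): e=[22,14,68] → █
    (2,1)@(5, 3): e=[54,6,44] → █
    (3,1)@(7, 3): e=[86,-2,20] → ·
    (1,2)@(3, 5): e=[26,26,52] → █
    (3,2)@(7, 5): e=[90,10,4] → █
    (4,2)@(9, 5): e=[122,2,-20] → ·
    (1,3)@(3, 7): e=[30,38,36] → █
    (3,3)@(7, 7): e=[94,22,-12] → ·
    (0,4)@(1, 9): e=[2,58,44] → █
    (2,4)@(5, 9): e=[66,42,-4] → ·
  covered (13 px):
    · █ · · ·
    · █ █ · ·
    · █ █ █ ·
    · █ █ · ·
    █ █ · · ·
    █ █ · · ·
    █ · · · ·
    · · · · ·
T1:
  2·area = 32
  edge (4, 4)→(10, 8): d=(6,4) right/bottom  bias=-1
  edge (10, 8)→(2, 8): d=(-8,0) right/bottom  bias=-1
  edge (2, 8)→(4, 4): d=(2,-4) top-left  bias=+0
    (2,2)@(5, 5): e=[2,24,6] → █
    (3,2)@(7, 5): e=[-6,24,14] → ·
    (1,3)@(3, 7): e=[22,8,2] → █
    (3,3)@(7, 7): e=[6,8,18] → █
    (4,3)@(9, 7): e=[-2,8,26] → ·
    (1,4)@(3, 9): e=[34,-8,6] → ·
    (2,4)@(5, 9): e=[26,-8,14] → ·
    (3,4)@(7, 9): e=[18,-8,22] → ·
  covered (4 px):
    · · · · ·
    · · · · ·
    · · █ · ·
    · █ █ █ ·
    · · · · ·
    · · · · ·
    · · · · ·
    · · · · ·

Answer: [8,10,14]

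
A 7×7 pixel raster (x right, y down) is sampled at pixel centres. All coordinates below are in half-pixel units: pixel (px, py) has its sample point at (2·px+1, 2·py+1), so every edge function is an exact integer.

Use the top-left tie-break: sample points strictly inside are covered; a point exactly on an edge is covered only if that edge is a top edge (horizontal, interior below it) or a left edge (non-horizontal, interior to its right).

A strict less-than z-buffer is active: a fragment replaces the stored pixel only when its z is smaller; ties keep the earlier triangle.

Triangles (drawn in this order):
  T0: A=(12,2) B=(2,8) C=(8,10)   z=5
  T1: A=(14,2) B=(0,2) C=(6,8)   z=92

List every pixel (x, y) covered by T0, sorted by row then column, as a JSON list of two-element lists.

T0:
  2·area = 56  (B↔C swapped to make it positive)
  edge (12, 2)→(8, 10): d=(-4,8) right/bottom  bias=-1
  edge (8, 10)→(2, 8): d=(-6,-2) top-left  bias=+0
  edge (2, 8)→(12, 2): d=(10,-6) top-left  bias=+0
    (5,1)@(11, 3): e=[4,48,4] → █
    (6,1)@(13, 3): e=[-12,52,16] → ·
    (3,2)@(7, 5): e=[28,28,0] → █  [on edge]
    (4,2)@(9, 5): e=[12,32,12] → █
    (5,2)@(11, 5): e=[-4,36,24] → ·
    (2,3)@(5, 7): e=[36,12,8] → █
    (5,3)@(11, 7): e=[-12,24,44] → ·
    (2,4)@(5, 9): e=[28,0,28] → █  [on edge]
    (4,4)@(9, 9): e=[-4,8,52] → ·
    (2,5)@(5, 11): e=[20,-12,48] → ·
    (3,5)@(7, 11): e=[4,-8,60] → ·
    (5,5)@(11, 11): e=[-28,0,84] → ·  [on edge]
  covered (8 px):
    · · · · · · ·
    · · · · · █ ·
    · · · █ █ · ·
    · · █ █ █ · ·
    · · █ █ · · ·
    · · · · · · ·
    · · · · · · ·
T1:
  2·area = 84  (B↔C swapped to make it positive)
  edge (14, 2)→(6, 8): d=(-8,6) right/bottom  bias=-1
  edge (6, 8)→(0, 2): d=(-6,-6) top-left  bias=+0
  edge (0, 2)→(14, 2): d=(14,0) top-left  bias=+0
    (0,1)@(1, 3): e=[70,0,14] → █  [on edge]
    (1,1)@(3, 3): e=[58,12,14] → █
    (2,1)@(5, 3): e=[46,24,14] → █
    (3,1)@(7, 3): e=[34,36,14] → █
    (4,1)@(9, 3): e=[22,48,14] → █
    (5,1)@(11, 3): e=[10,60,14] → █
    (6,1)@(13, 3): e=[-2,72,14] → ·
    (0,2)@(1, 5): e=[54,-12,42] → ·
    (1,2)@(3, 5): e=[42,0,42] → █  [on edge]
    (5,2)@(11, 5): e=[-6,48,42] → ·
    (1,3)@(3, 7): e=[26,-12,70] → ·
    (2,3)@(5, 7): e=[14,0,70] → █  [on edge]
    (3,4)@(7, 9): e=[-14,0,98] → ·  [on edge]
    (4,5)@(9, 11): e=[-42,0,126] → ·  [on edge]
    (5,6)@(11, 13): e=[-70,0,154] → ·  [on edge]
  covered (12 px):
    · · · · · · ·
    █ █ █ █ █ █ ·
    · █ █ █ █ · ·
    · · █ █ · · ·
    · · · · · · ·
    · · · · · · ·
    · · · · · · ·

Answer: [[5,1],[3,2],[4,2],[2,3],[3,3],[4,3],[2,4],[3,4]]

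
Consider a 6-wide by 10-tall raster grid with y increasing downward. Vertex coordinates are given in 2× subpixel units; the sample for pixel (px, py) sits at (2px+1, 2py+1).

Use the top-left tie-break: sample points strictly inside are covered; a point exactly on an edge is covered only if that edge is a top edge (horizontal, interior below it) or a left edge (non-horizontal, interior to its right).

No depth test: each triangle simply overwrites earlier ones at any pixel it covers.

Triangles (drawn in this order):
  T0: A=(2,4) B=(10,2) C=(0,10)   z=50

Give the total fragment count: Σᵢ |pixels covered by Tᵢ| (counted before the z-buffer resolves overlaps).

T0:
  2·area = 44
  edge (2, 4)→(10, 2): d=(8,-2) top-left  bias=+0
  edge (10, 2)→(0, 10): d=(-10,8) right/bottom  bias=-1
  edge (0, 10)→(2, 4): d=(2,-6) top-left  bias=+0
    (1,0)@(3, 1): e=[-22,66,0] → ·  [on edge]
    (3,1)@(7, 3): e=[2,14,28] → █
    (4,1)@(9, 3): e=[6,-2,40] → ·
    (1,2)@(3, 5): e=[10,26,8] → █
    (2,2)@(5, 5): e=[14,10,20] → █
    (3,2)@(7, 5): e=[18,-6,32] → ·
    (0,3)@(1, 7): e=[22,22,0] → █  [on edge]
    (2,3)@(5, 7): e=[30,-10,24] → ·
    (0,4)@(1, 9): e=[38,2,4] → █
    (1,4)@(3, 9): e=[42,-14,16] → ·
    (0,5)@(1, 11): e=[54,-18,8] → ·
  covered (6 px):
    · · · · · ·
    · · · █ · ·
    · █ █ · · ·
    █ █ · · · ·
    █ · · · · ·
    · · · · · ·
    · · · · · ·
    · · · · · ·
    · · · · · ·
    · · · · · ·

Answer: 6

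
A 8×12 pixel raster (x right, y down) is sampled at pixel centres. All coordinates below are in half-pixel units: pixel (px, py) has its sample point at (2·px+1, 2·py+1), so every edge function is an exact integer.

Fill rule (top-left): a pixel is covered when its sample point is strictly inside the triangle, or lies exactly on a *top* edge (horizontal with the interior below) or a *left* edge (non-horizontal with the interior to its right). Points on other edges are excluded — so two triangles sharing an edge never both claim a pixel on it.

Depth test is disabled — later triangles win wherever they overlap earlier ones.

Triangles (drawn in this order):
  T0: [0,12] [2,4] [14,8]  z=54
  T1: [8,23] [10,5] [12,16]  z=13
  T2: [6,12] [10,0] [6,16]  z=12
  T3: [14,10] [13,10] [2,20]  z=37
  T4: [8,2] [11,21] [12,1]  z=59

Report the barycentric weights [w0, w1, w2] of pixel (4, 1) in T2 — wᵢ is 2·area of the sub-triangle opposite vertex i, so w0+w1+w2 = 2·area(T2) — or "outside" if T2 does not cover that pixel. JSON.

T0:
  2·area = 104
  edge (0, 12)→(2, 4): d=(2,-8) top-left  bias=+0
  edge (2, 4)→(14, 8): d=(12,4) right/bottom  bias=-1
  edge (14, 8)→(0, 12): d=(-14,4) right/bottom  bias=-1
    (1,2)@(3, 5): e=[10,8,86] → █
    (2,2)@(5, 5): e=[26,0,78] → ·  [on edge]
    (1,3)@(3, 7): e=[14,32,58] → █
    (2,3)@(5, 7): e=[30,24,50] → █
    (3,3)@(7, 7): e=[46,16,42] → █
    (4,3)@(9, 7): e=[62,8,34] → █
    (5,3)@(11, 7): e=[78,0,26] → ·  [on edge]
    (0,4)@(1, 9): e=[2,64,38] → █
    (5,4)@(11, 9): e=[82,24,-2] → ·
    (0,5)@(1, 11): e=[6,88,10] → █
    (2,5)@(5, 11): e=[38,72,-6] → ·
    (3,5)@(7, 11): e=[54,64,-14] → ·
  covered (12 px):
    · · · · · · · ·
    · · · · · · · ·
    · █ · · · · · ·
    · █ █ █ █ · · ·
    █ █ █ █ █ · · ·
    █ █ · · · · · ·
    · · · · · · · ·
    · · · · · · · ·
    · · · · · · · ·
    · · · · · · · ·
    · · · · · · · ·
    · · · · · · · ·
T1:
  2·area = 58
  edge (8, 23)→(10, 5): d=(2,-18) top-left  bias=+0
  edge (10, 5)→(12, 16): d=(2,11) right/bottom  bias=-1
  edge (12, 16)→(8, 23): d=(-4,7) right/bottom  bias=-1
    (5,5)@(11, 11): e=[30,1,27] → █
    (6,5)@(13, 11): e=[66,-21,13] → ·
    (5,6)@(11, 13): e=[34,5,19] → █
    (6,6)@(13, 13): e=[70,-17,5] → ·
    (4,7)@(9, 15): e=[2,31,25] → █
    (6,7)@(13, 15): e=[74,-13,-3] → ·
    (4,8)@(9, 17): e=[6,35,17] → █
    (6,8)@(13, 17): e=[78,-9,-11] → ·
    (4,9)@(9, 19): e=[10,39,9] → █
    (5,9)@(11, 19): e=[46,17,-5] → ·
    (4,10)@(9, 21): e=[14,43,1] → █
    (5,10)@(11, 21): e=[50,21,-13] → ·
  covered (8 px):
    · · · · · · · ·
    · · · · · · · ·
    · · · · · · · ·
    · · · · · · · ·
    · · · · · · · ·
    · · · · · █ · ·
    · · · · · █ · ·
    · · · · █ █ · ·
    · · · · █ █ · ·
    · · · · █ · · ·
    · · · · █ · · ·
    · · · · · · · ·
T2:
  2·area = 16
  edge (6, 12)→(10, 0): d=(4,-12) top-left  bias=+0
  edge (10, 0)→(6, 16): d=(-4,16) right/bottom  bias=-1
  edge (6, 16)→(6, 12): d=(0,-4) top-left  bias=+0
    (4,1)@(9, 3): e=[0,4,12] → █  [on edge]
    (5,1)@(11, 3): e=[24,-28,20] → ·
    (4,2)@(9, 5): e=[8,-4,12] → ·
    (3,4)@(7, 9): e=[0,12,4] → █  [on edge]
    (4,4)@(9, 9): e=[24,-20,12] → ·
    (3,5)@(7, 11): e=[8,4,4] → █
    (4,5)@(9, 11): e=[32,-28,12] → ·
    (3,6)@(7, 13): e=[16,-4,4] → ·
    (2,7)@(5, 15): e=[0,20,-4] → ·  [on edge]
    (1,10)@(3, 21): e=[0,28,-12] → ·  [on edge]
  covered (3 px):
    · · · · · · · ·
    · · · · █ · · ·
    · · · · · · · ·
    · · · · · · · ·
    · · · █ · · · ·
    · · · █ · · · ·
    · · · · · · · ·
    · · · · · · · ·
    · · · · · · · ·
    · · · · · · · ·
    · · · · · · · ·
    · · · · · · · ·
T3:
  2·area = 10  (B↔C swapped to make it positive)
  edge (14, 10)→(2, 20): d=(-12,10) right/bottom  bias=-1
  edge (2, 20)→(13, 10): d=(11,-10) top-left  bias=+0
  edge (13, 10)→(14, 10): d=(1,0) top-left  bias=+0
  covered (0 px):
    · · · · · · · ·
    · · · · · · · ·
    · · · · · · · ·
    · · · · · · · ·
    · · · · · · · ·
    · · · · · · · ·
    · · · · · · · ·
    · · · · · · · ·
    · · · · · · · ·
    · · · · · · · ·
    · · · · · · · ·
    · · · · · · · ·
T4:
  2·area = 79  (B↔C swapped to make it positive)
  edge (8, 2)→(12, 1): d=(4,-1) top-left  bias=+0
  edge (12, 1)→(11, 21): d=(-1,20) right/bottom  bias=-1
  edge (11, 21)→(8, 2): d=(-3,-19) top-left  bias=+0
    (4,1)@(9, 3): e=[5,58,16] → █
    (5,1)@(11, 3): e=[7,18,54] → █
    (6,1)@(13, 3): e=[9,-22,92] → ·
    (4,2)@(9, 5): e=[13,56,10] → █
    (6,2)@(13, 5): e=[17,-24,86] → ·
    (4,3)@(9, 7): e=[21,54,4] → █
    (6,3)@(13, 7): e=[25,-26,80] → ·
    (4,4)@(9, 9): e=[29,52,-2] → ·
    (5,4)@(11, 9): e=[31,12,36] → █
    (6,4)@(13, 9): e=[33,-28,74] → ·
    (5,5)@(11, 11): e=[39,10,30] → █
    (6,5)@(13, 11): e=[41,-30,68] → ·
    (5,10)@(11, 21): e=[79,0,0] → ·  [on edge]
  covered (12 px):
    · · · · · · · ·
    · · · · █ █ · ·
    · · · · █ █ · ·
    · · · · █ █ · ·
    · · · · · █ · ·
    · · · · · █ · ·
    · · · · · █ · ·
    · · · · · █ · ·
    · · · · · █ · ·
    · · · · · █ · ·
    · · · · · · · ·
    · · · · · · · ·

Answer: [4,12,0]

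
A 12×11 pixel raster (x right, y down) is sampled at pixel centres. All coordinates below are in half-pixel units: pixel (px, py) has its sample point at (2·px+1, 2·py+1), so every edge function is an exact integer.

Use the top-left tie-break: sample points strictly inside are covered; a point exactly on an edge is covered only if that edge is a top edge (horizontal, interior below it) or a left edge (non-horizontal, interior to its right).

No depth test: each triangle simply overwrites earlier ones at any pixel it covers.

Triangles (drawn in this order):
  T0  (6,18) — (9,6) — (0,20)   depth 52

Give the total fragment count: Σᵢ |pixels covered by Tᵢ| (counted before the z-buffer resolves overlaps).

T0:
  2·area = 66  (B↔C swapped to make it positive)
  edge (6, 18)→(0, 20): d=(-6,2) right/bottom  bias=-1
  edge (0, 20)→(9, 6): d=(9,-14) top-left  bias=+0
  edge (9, 6)→(6, 18): d=(-3,12) right/bottom  bias=-1
    (3,5)@(7, 11): e=[40,17,9] → X
    (4,5)@(9, 11): e=[36,45,-15] → .
    (2,6)@(5, 13): e=[32,7,27] → X
    (4,6)@(9, 13): e=[24,63,-21] → .
    (10,6)@(21, 13): e=[0,231,-165] → .  [on edge]
    (2,7)@(5, 15): e=[20,25,21] → X
    (3,7)@(7, 15): e=[16,53,-3] → .
    (7,7)@(15, 15): e=[0,165,-99] → .  [on edge]
    (1,8)@(3, 17): e=[12,15,39] → X
    (3,8)@(7, 17): e=[4,71,-9] → .
    (4,8)@(9, 17): e=[0,99,-33] → .  [on edge]
    (0,9)@(1, 19): e=[4,5,57] → X
    (1,9)@(3, 19): e=[0,33,33] → .  [on edge]
  covered (7 px):
    . . . . . . . . . . . .
    . . . . . . . . . . . .
    . . . . . . . . . . . .
    . . . . . . . . . . . .
    . . . . . . . . . . . .
    . . . X . . . . . . . .
    . . X X . . . . . . . .
    . . X . . . . . . . . .
    . X X . . . . . . . . .
    X . . . . . . . . . . .
    . . . . . . . . . . . .

Final: 7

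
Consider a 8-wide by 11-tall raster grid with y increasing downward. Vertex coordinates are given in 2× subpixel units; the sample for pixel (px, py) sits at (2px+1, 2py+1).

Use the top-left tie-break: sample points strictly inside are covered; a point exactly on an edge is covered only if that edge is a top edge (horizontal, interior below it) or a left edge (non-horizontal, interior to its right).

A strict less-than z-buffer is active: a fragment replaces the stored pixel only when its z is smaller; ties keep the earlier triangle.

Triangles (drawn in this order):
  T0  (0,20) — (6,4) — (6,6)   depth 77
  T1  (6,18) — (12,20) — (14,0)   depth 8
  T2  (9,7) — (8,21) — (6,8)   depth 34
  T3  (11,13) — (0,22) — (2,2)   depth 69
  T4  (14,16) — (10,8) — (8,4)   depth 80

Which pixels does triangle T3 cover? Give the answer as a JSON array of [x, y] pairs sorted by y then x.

T0:
  2·area = 12
  edge (0, 20)→(6, 4): d=(6,-16) top-left  bias=+0
  edge (6, 4)→(6, 6): d=(0,2) right/bottom  bias=-1
  edge (6, 6)→(0, 20): d=(-6,14) right/bottom  bias=-1
    (2,3)@(5, 7): e=[2,2,8] → #
    (3,3)@(7, 7): e=[34,-2,-20] → ·
    (2,4)@(5, 9): e=[14,2,-4] → ·
    (1,6)@(3, 13): e=[6,6,0] → ·  [on edge]
  covered (1 px):
    · · · · · · · ·
    · · · · · · · ·
    · · · · · · · ·
    · · # · · · · ·
    · · · · · · · ·
    · · · · · · · ·
    · · · · · · · ·
    · · · · · · · ·
    · · · · · · · ·
    · · · · · · · ·
    · · · · · · · ·
T1:
  2·area = 124  (B↔C swapped to make it positive)
  edge (6, 18)→(14, 0): d=(8,-18) top-left  bias=+0
  edge (14, 0)→(12, 20): d=(-2,20) right/bottom  bias=-1
  edge (12, 20)→(6, 18): d=(-6,-2) top-left  bias=+0
    (6,1)@(13, 3): e=[6,14,104] → #
    (7,1)@(15, 3): e=[42,-26,108] → ·
    (6,2)@(13, 5): e=[22,10,92] → #
    (7,2)@(15, 5): e=[58,-30,96] → ·
    (5,3)@(11, 7): e=[2,46,76] → #
    (7,3)@(15, 7): e=[74,-34,84] → ·
    (5,4)@(11, 9): e=[18,42,64] → #
    (7,4)@(15, 9): e=[90,-38,72] → ·
    (5,5)@(11, 11): e=[34,38,52] → #
    (6,5)@(13, 11): e=[70,-2,56] → ·
    (4,6)@(9, 13): e=[14,74,36] → #
    (6,6)@(13, 13): e=[86,-6,44] → ·
    (1,8)@(3, 17): e=[-62,186,0] → ·  [on edge]
    (4,9)@(9, 19): e=[62,62,0] → #  [on edge]
    (7,10)@(15, 21): e=[186,-62,0] → ·  [on edge]
  covered (16 px):
    · · · · · · · ·
    · · · · · · # ·
    · · · · · · # ·
    · · · · · # # ·
    · · · · · # # ·
    · · · · · # · ·
    · · · · # # · ·
    · · · · # # · ·
    · · · # # # · ·
    · · · · # # · ·
    · · · · · · · ·
T2:
  2·area = 41
  edge (9, 7)→(8, 21): d=(-1,14) right/bottom  bias=-1
  edge (8, 21)→(6, 8): d=(-2,-13) top-left  bias=+0
  edge (6, 8)→(9, 7): d=(3,-1) top-left  bias=+0
    (7,2)@(15, 5): e=[-82,123,0] → ·  [on edge]
    (4,3)@(9, 7): e=[0,41,0] → ·  [on edge]
    (1,4)@(3, 9): e=[82,-41,0] → ·  [on edge]
    (3,4)@(7, 9): e=[26,11,4] → #
    (4,4)@(9, 9): e=[-2,37,6] → ·
    (3,5)@(7, 11): e=[24,7,10] → #
    (4,5)@(9, 11): e=[-4,33,12] → ·
    (3,6)@(7, 13): e=[22,3,16] → #
    (4,6)@(9, 13): e=[-6,29,18] → ·
    (3,7)@(7, 15): e=[20,-1,22] → ·
  covered (3 px):
    · · · · · · · ·
    · · · · · · · ·
    · · · · · · · ·
    · · · · · · · ·
    · · · # · · · ·
    · · · # · · · ·
    · · · # · · · ·
    · · · · · · · ·
    · · · · · · · ·
    · · · · · · · ·
    · · · · · · · ·
T3:
  2·area = 202
  edge (11, 13)→(0, 22): d=(-11,9) right/bottom  bias=-1
  edge (0, 22)→(2, 2): d=(2,-20) top-left  bias=+0
  edge (2, 2)→(11, 13): d=(9,11) right/bottom  bias=-1
    (1,2)@(3, 5): e=[160,26,16] → #
    (2,2)@(5, 5): e=[142,66,-6] → ·
    (1,3)@(3, 7): e=[138,30,34] → #
    (2,3)@(5, 7): e=[120,70,12] → #
    (3,3)@(7, 7): e=[102,110,-10] → ·
    (1,4)@(3, 9): e=[116,34,52] → #
    (3,4)@(7, 9): e=[80,114,8] → #
    (4,4)@(9, 9): e=[62,154,-14] → ·
    (1,5)@(3, 11): e=[94,38,70] → #
    (4,5)@(9, 11): e=[40,158,4] → #
    (5,5)@(11, 11): e=[22,198,-18] → ·
    (0,6)@(1, 13): e=[90,2,110] → #
    (5,6)@(11, 13): e=[0,202,0] → ·  [on edge]
  covered (25 px):
    · · · · · · · ·
    · · · · · · · ·
    · # · · · · · ·
    · # # · · · · ·
    · # # # · · · ·
    · # # # # · · ·
    # # # # # · · ·
    # # # # · · · ·
    # # # · · · · ·
    # # · · · · · ·
    # · · · · · · ·
T4:
  degenerate (2·area = 0) — covers nothing

Result: [[1,2],[1,3],[2,3],[1,4],[2,4],[3,4],[1,5],[2,5],[3,5],[4,5],[0,6],[1,6],[2,6],[3,6],[4,6],[0,7],[1,7],[2,7],[3,7],[0,8],[1,8],[2,8],[0,9],[1,9],[0,10]]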